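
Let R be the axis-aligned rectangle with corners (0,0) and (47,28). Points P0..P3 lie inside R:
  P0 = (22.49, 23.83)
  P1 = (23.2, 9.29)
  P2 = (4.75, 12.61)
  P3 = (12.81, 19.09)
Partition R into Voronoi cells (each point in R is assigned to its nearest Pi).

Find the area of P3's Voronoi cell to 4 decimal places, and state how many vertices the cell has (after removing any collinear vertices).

1. box [0,47]×[0,28]: [(0, 0) (47, 0) (47, 28) (0, 28)]
2. ⊥bis P3·P0 via (17.65,21.46): [(0, 0) (28.1583, 0) (14.4476, 28) (0, 28)]  |A|=596.4821
3. ⊥bis P3·P1 via (18.005,14.19): [(0, 0) (4.6208, 0) (20.1147, 16.4267) (14.4476, 28) (0, 28)]  |A|=403.1605
4. ⊥bis P3·P2 via (8.78,15.85): [(0, 26.7708) (13.7454, 9.6739) (20.1147, 16.4267) (14.4476, 28) (0, 28)]  |A|=196.8226
5. canonical 5-gon: [(0, 26.7708) (13.7454, 9.6739) (20.1147, 16.4267) (14.4476, 28) (0, 28)]
6. shoelace: 196.8226

Area of P3's cell: 196.8226 (5 vertices)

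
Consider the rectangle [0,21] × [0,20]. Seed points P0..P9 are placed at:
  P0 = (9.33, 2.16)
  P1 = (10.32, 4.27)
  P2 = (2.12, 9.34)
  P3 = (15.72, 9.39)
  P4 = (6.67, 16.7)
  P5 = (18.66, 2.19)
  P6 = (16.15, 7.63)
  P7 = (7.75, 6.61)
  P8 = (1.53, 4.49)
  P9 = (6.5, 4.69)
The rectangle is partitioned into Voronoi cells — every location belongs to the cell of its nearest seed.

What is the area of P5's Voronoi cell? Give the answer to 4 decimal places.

1. box [0,21]×[0,20]: [(0, 0) (21, 0) (21, 20) (0, 20)]
2. ⊥bis P5·P0 via (13.995,2.175): [(14.002, 0) (21, 0) (21, 20) (13.9377, 20)]  |A|=140.6032
3. ⊥bis P5·P1 via (14.49,3.23): [(13.998, 1.2571) (14.002, 0) (21, 0) (21, 20) (18.6724, 20)]  |A|=96.2316
4. ⊥bis P5·P2 via (10.39,5.765): [(13.998, 1.2571) (14.002, 0) (21, 0) (21, 20) (18.6724, 20)]  |A|=96.2316
5. ⊥bis P5·P3 via (17.19,5.79): [(14.8947, 4.8528) (13.998, 1.2571) (14.002, 0) (21, 0) (21, 7.3457)]  |A|=39.9747
6. ⊥bis P5·P4 via (12.665,9.445): [(14.8947, 4.8528) (13.998, 1.2571) (14.002, 0) (21, 0) (21, 7.3457)]  |A|=39.9747
7. ⊥bis P5·P6 via (17.405,4.91): [(14.5844, 3.6086) (13.998, 1.2571) (14.002, 0) (21, 0) (21, 6.5687)]  |A|=34.0709
8. ⊥bis P5·P7 via (13.205,4.4): [(14.5844, 3.6086) (13.998, 1.2571) (14.002, 0) (21, 0) (21, 6.5687)]  |A|=34.0709
9. ⊥bis P5·P8 via (10.095,3.34): [(14.5844, 3.6086) (13.998, 1.2571) (14.002, 0) (21, 0) (21, 6.5687)]  |A|=34.0709
10. ⊥bis P5·P9 via (12.58,3.44): [(14.5844, 3.6086) (13.998, 1.2571) (14.002, 0) (21, 0) (21, 6.5687)]  |A|=34.0709
11. canonical 5-gon: [(14.5844, 3.6086) (13.998, 1.2571) (14.002, 0) (21, 0) (21, 6.5687)]
12. shoelace: 34.0709

Area of P5's cell: 34.0709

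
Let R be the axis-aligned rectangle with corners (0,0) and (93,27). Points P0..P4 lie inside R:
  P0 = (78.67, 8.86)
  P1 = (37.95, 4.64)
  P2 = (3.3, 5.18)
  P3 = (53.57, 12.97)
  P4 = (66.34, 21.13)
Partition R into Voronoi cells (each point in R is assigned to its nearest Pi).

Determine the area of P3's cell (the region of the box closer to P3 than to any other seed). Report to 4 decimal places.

Area of P3's cell: 485.6601

1. box [0,93]×[0,27]: [(0, 0) (93, 0) (93, 27) (0, 27)]
2. ⊥bis P3·P0 via (66.12,10.915): [(0, 0) (64.3327, 0) (68.7538, 27) (0, 27)]  |A|=1796.6686
3. ⊥bis P3·P1 via (45.76,8.805): [(50.4556, 0) (64.3327, 0) (68.7538, 27) (36.0568, 27)]  |A|=628.7512
4. ⊥bis P3·P2 via (28.435,9.075): [(50.4556, 0) (64.3327, 0) (68.7538, 27) (36.0568, 27)]  |A|=628.7512
5. ⊥bis P3·P4 via (59.955,17.05): [(50.4556, 0) (64.3327, 0) (65.6621, 8.1187) (53.597, 27) (36.0568, 27)]  |A|=485.6601
6. canonical 5-gon: [(50.4556, 0) (64.3327, 0) (65.6621, 8.1187) (53.597, 27) (36.0568, 27)]
7. shoelace: 485.6601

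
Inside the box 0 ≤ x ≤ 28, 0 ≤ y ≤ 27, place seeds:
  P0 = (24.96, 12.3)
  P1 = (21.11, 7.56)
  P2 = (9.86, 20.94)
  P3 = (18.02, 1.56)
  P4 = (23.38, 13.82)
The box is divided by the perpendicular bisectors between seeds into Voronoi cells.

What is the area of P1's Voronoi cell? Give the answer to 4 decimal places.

Area of P1's cell: 105.6172

1. box [0,28]×[0,27]: [(0, 0) (28, 0) (28, 27) (0, 27)]
2. ⊥bis P1·P0 via (23.035,9.93): [(0, 0) (28, 0) (28, 5.8972) (2.0189, 27) (0, 27)]  |A|=481.8641
3. ⊥bis P1·P2 via (15.485,14.25): [(0, 1.2301) (0, 0) (28, 0) (28, 5.8972) (16.5814, 15.1719)]  |A|=256.2735
4. ⊥bis P1·P3 via (19.565,4.56): [(9.8877, 9.5438) (28, 0.216) (28, 5.8972) (16.5814, 15.1719)]  |A|=114.6232
5. ⊥bis P1·P4 via (22.245,10.69): [(14.5637, 13.4754) (9.8877, 9.5438) (28, 0.216) (28, 5.8972) (21.9818, 10.7854)]  |A|=105.6172
6. canonical 5-gon: [(14.5637, 13.4754) (9.8877, 9.5438) (28, 0.216) (28, 5.8972) (21.9818, 10.7854)]
7. shoelace: 105.6172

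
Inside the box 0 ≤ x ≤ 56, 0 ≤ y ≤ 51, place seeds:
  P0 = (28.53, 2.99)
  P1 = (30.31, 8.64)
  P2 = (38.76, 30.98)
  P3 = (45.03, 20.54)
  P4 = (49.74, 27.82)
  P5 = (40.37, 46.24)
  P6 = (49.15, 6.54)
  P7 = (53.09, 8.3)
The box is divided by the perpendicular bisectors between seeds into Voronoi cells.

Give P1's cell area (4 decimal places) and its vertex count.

Area of P1's cell: 636.8840 (5 vertices)

1. box [0,56]×[0,51]: [(0, 0) (56, 0) (56, 51) (0, 51)]
2. ⊥bis P1·P0 via (29.42,5.815): [(0, 15.0836) (47.8777, 0) (56, 0) (56, 51) (0, 51)]  |A|=2494.9157
3. ⊥bis P1·P2 via (34.535,19.81): [(0, 32.8727) (0, 15.0836) (47.8777, 0) (56, 0) (56, 11.691)]  |A|=886.6984
4. ⊥bis P1·P3 via (37.67,14.59): [(32.9721, 20.4011) (0, 32.8727) (0, 15.0836) (47.8777, 0) (49.4649, 0)]  |A|=685.4276
5. ⊥bis P1·P4 via (40.025,18.23): [(32.9721, 20.4011) (0, 32.8727) (0, 15.0836) (47.8777, 0) (49.4649, 0)]  |A|=685.4276
6. ⊥bis P1·P5 via (35.34,27.44): [(32.9721, 20.4011) (0, 32.8727) (0, 15.0836) (47.8777, 0) (49.4649, 0)]  |A|=685.4276
7. ⊥bis P1·P6 via (39.73,7.59): [(40.1661, 11.5024) (32.9721, 20.4011) (0, 32.8727) (0, 15.0836) (39.1891, 2.7373)]  |A|=636.884
8. ⊥bis P1·P7 via (41.7,8.47): [(40.1661, 11.5024) (32.9721, 20.4011) (0, 32.8727) (0, 15.0836) (39.1891, 2.7373)]  |A|=636.884
9. canonical 5-gon: [(40.1661, 11.5024) (32.9721, 20.4011) (0, 32.8727) (0, 15.0836) (39.1891, 2.7373)]
10. shoelace: 636.884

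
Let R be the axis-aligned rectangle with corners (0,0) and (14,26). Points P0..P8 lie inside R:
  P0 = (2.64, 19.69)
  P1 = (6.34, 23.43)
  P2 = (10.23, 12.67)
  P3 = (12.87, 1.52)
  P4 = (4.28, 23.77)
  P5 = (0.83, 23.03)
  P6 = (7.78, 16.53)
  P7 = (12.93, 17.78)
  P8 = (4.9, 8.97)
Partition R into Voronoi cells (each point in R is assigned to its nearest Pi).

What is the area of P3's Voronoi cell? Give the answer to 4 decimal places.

1. box [0,14]×[0,26]: [(0, 0) (14, 0) (14, 26) (0, 26)]
2. ⊥bis P3·P0 via (7.755,10.605): [(0, 6.2388) (0, 0) (14, 0) (14, 14.121)]  |A|=142.5189
3. ⊥bis P3·P1 via (9.605,12.475): [(12.7314, 13.4068) (0, 6.2388) (0, 0) (14, 0) (14, 13.7849)]  |A|=142.3057
4. ⊥bis P3·P2 via (11.55,7.095): [(0, 4.3603) (0, 0) (14, 0) (14, 7.6751)]  |A|=84.2477
5. ⊥bis P3·P4 via (8.575,12.645): [(0, 4.3603) (0, 0) (14, 0) (14, 7.6751)]  |A|=84.2477
6. ⊥bis P3·P5 via (6.85,12.275): [(0, 4.3603) (0, 0) (14, 0) (14, 7.6751)]  |A|=84.2477
7. ⊥bis P3·P6 via (10.325,9.025): [(0, 4.3603) (0, 0) (14, 0) (14, 7.6751)]  |A|=84.2477
8. ⊥bis P3·P7 via (12.9,9.65): [(0, 4.3603) (0, 0) (14, 0) (14, 7.6751)]  |A|=84.2477
9. ⊥bis P3·P8 via (8.885,5.245): [(10.3483, 6.8105) (3.9822, 0) (14, 0) (14, 7.6751)]  |A|=48.1264
10. canonical 4-gon: [(10.3483, 6.8105) (3.9822, 0) (14, 0) (14, 7.6751)]
11. shoelace: 48.1264

Area of P3's cell: 48.1264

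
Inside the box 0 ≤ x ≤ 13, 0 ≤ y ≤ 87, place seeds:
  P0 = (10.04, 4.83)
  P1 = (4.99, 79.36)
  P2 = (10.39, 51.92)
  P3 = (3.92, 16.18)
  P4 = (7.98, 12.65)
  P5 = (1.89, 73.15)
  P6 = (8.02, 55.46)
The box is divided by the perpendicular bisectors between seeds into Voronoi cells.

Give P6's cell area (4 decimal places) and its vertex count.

Area of P6's cell: 168.4976 (4 vertices)

1. box [0,13]×[0,87]: [(0, 0) (13, 0) (13, 87) (0, 87)]
2. ⊥bis P6·P0 via (9.03,30.145): [(0, 29.7847) (13, 30.3034) (13, 87) (0, 87)]  |A|=740.4272
3. ⊥bis P6·P1 via (6.505,67.41): [(0, 66.5853) (0, 29.7847) (13, 30.3034) (13, 68.2334)]  |A|=485.749
4. ⊥bis P6·P2 via (9.205,53.69): [(0, 66.5853) (0, 47.5273) (13, 56.2307) (13, 68.2334)]  |A|=201.8944
5. ⊥bis P6·P3 via (5.97,35.82): [(0, 66.5853) (0, 47.5273) (13, 56.2307) (13, 68.2334)]  |A|=201.8944
6. ⊥bis P6·P4 via (8,34.055): [(0, 66.5853) (0, 47.5273) (13, 56.2307) (13, 68.2334)]  |A|=201.8944
7. ⊥bis P6·P5 via (4.955,64.305): [(0, 62.588) (0, 47.5273) (13, 56.2307) (13, 67.0928)]  |A|=168.4976
8. canonical 4-gon: [(0, 62.588) (0, 47.5273) (13, 56.2307) (13, 67.0928)]
9. shoelace: 168.4976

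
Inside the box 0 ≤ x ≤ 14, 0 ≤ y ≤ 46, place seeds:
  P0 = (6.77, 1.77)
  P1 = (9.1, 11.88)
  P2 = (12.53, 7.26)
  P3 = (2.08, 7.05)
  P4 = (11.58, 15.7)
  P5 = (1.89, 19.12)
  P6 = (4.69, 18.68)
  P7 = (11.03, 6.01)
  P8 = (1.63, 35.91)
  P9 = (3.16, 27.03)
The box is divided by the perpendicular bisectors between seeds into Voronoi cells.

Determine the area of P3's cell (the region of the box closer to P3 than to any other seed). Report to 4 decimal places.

1. box [0,14]×[0,46]: [(0, 0) (14, 0) (14, 46) (0, 46)]
2. ⊥bis P3·P0 via (4.425,4.41): [(0, 0.4795) (14, 12.9151) (14, 46) (0, 46)]  |A|=550.2383
3. ⊥bis P3·P1 via (5.59,9.465): [(0, 17.5896) (0, 0.4795) (7.3068, 6.9698)]  |A|=62.5102
4. ⊥bis P3·P2 via (7.305,7.155): [(0, 17.5896) (0, 0.4795) (7.3068, 6.9698)]  |A|=62.5102
5. ⊥bis P3·P4 via (6.83,11.375): [(0, 17.5896) (0, 0.4795) (7.3068, 6.9698)]  |A|=62.5102
6. ⊥bis P3·P5 via (1.985,13.085): [(3.0874, 13.1024) (0, 13.0538) (0, 0.4795) (7.3068, 6.9698)]  |A|=55.5082
7. ⊥bis P3·P6 via (3.385,12.865): [(3.2262, 12.9006) (2.3772, 13.0912) (0, 13.0538) (0, 0.4795) (7.3068, 6.9698)]  |A|=55.4358
8. ⊥bis P3·P7 via (6.555,6.53): [(6.7073, 7.841) (3.2262, 12.9006) (2.3772, 13.0912) (0, 13.0538) (0, 0.4795) (6.5255, 6.2757)]  |A|=54.8874
9. ⊥bis P3·P8 via (1.855,21.48): [(6.7073, 7.841) (3.2262, 12.9006) (2.3772, 13.0912) (0, 13.0538) (0, 0.4795) (6.5255, 6.2757)]  |A|=54.8874
10. ⊥bis P3·P9 via (2.62,17.04): [(6.7073, 7.841) (3.2262, 12.9006) (2.3772, 13.0912) (0, 13.0538) (0, 0.4795) (6.5255, 6.2757)]  |A|=54.8874
11. canonical 6-gon: [(6.7073, 7.841) (3.2262, 12.9006) (2.3772, 13.0912) (0, 13.0538) (0, 0.4795) (6.5255, 6.2757)]
12. shoelace: 54.8874

Area of P3's cell: 54.8874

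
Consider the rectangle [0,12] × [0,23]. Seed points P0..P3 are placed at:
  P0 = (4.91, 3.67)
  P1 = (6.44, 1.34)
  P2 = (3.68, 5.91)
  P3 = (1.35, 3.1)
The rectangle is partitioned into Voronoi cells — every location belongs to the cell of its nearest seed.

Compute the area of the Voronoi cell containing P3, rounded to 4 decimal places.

1. box [0,12]×[0,23]: [(0, 0) (12, 0) (12, 23) (0, 23)]
2. ⊥bis P3·P0 via (3.13,3.385): [(0, 22.9338) (0, 0) (3.672, 0)]  |A|=42.1062
3. ⊥bis P3·P1 via (3.895,2.22): [(3.4996, 1.0765) (0, 22.9338) (0, 0) (3.1274, 0)]  |A|=41.813
4. ⊥bis P3·P2 via (2.515,4.505): [(3.4996, 1.0765) (3.0174, 4.0884) (0, 6.5904) (0, 0) (3.1274, 0)]  |A|=17.156
5. canonical 5-gon: [(3.4996, 1.0765) (3.0174, 4.0884) (0, 6.5904) (0, 0) (3.1274, 0)]
6. shoelace: 17.156

Area of P3's cell: 17.1560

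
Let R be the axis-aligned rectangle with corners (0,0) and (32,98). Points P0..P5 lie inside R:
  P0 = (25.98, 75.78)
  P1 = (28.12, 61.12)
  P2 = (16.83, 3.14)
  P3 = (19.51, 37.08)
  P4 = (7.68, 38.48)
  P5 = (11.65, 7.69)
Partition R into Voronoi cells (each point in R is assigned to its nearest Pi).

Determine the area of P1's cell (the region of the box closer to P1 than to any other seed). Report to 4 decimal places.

Area of P1's cell: 415.3155

1. box [0,32]×[0,98]: [(0, 0) (32, 0) (32, 98) (0, 98)]
2. ⊥bis P1·P0 via (27.05,68.45): [(0, 64.5014) (0, 0) (32, 0) (32, 69.1726)]  |A|=2138.7831
3. ⊥bis P1·P2 via (22.475,32.13): [(0, 64.5014) (0, 36.5064) (32, 30.2753) (32, 69.1726)]  |A|=1070.2766
4. ⊥bis P1·P3 via (23.815,49.1): [(0, 64.5014) (0, 57.6294) (32, 46.1685) (32, 69.1726)]  |A|=478.0162
5. ⊥bis P1·P4 via (17.9,49.8): [(1.3913, 64.7045) (15.2957, 52.1512) (32, 46.1685) (32, 69.1726)]  |A|=415.3155
6. ⊥bis P1·P5 via (19.885,34.405): [(1.3913, 64.7045) (15.2957, 52.1512) (32, 46.1685) (32, 69.1726)]  |A|=415.3155
7. canonical 4-gon: [(1.3913, 64.7045) (15.2957, 52.1512) (32, 46.1685) (32, 69.1726)]
8. shoelace: 415.3155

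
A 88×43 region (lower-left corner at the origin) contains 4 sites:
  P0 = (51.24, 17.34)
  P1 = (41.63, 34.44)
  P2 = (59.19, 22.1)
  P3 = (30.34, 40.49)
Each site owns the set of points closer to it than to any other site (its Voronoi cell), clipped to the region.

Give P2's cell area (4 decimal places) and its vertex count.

Area of P2's cell: 1309.7235 (5 vertices)

1. box [0,88]×[0,43]: [(0, 0) (88, 0) (88, 43) (0, 43)]
2. ⊥bis P2·P0 via (55.215,19.72): [(67.0222, 0) (88, 0) (88, 43) (41.2763, 43)]  |A|=1455.5827
3. ⊥bis P2·P1 via (50.41,28.27): [(50.2403, 28.0285) (67.0222, 0) (88, 0) (88, 43) (60.7613, 43)]  |A|=1309.7235
4. ⊥bis P2·P3 via (44.765,31.295): [(50.2403, 28.0285) (67.0222, 0) (88, 0) (88, 43) (60.7613, 43)]  |A|=1309.7235
5. canonical 5-gon: [(50.2403, 28.0285) (67.0222, 0) (88, 0) (88, 43) (60.7613, 43)]
6. shoelace: 1309.7235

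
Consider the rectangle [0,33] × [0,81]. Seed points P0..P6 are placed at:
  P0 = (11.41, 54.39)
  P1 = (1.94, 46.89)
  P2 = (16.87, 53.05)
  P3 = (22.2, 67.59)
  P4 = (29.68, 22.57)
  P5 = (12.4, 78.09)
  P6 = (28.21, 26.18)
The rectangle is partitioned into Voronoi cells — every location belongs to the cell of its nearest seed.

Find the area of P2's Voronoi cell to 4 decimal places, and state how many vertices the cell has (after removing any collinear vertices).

1. box [0,33]×[0,81]: [(0, 0) (33, 0) (33, 81) (0, 81)]
2. ⊥bis P2·P0 via (14.14,53.72): [(0.956, 0) (33, 0) (33, 81) (20.8351, 81)]  |A|=1790.462
3. ⊥bis P2·P1 via (9.405,49.97): [(11.7969, 44.1727) (30.0222, 0) (33, 0) (33, 81) (20.8351, 81)]  |A|=1148.4938
4. ⊥bis P2·P3 via (19.535,60.32): [(16.0714, 61.5897) (11.7969, 44.1727) (30.0222, 0) (33, 0) (33, 55.3841)]  |A|=813.6103
5. ⊥bis P2·P4 via (23.275,37.81): [(16.0714, 61.5897) (11.7969, 44.1727) (15.7304, 34.6392) (33, 41.8972) (33, 55.3841)]  |A|=400.2622
6. ⊥bis P2·P5 via (14.635,65.57): [(16.0714, 61.5897) (11.7969, 44.1727) (15.7304, 34.6392) (33, 41.8972) (33, 55.3841)]  |A|=400.2622
7. ⊥bis P2·P6 via (22.54,39.615): [(16.0714, 61.5897) (11.7969, 44.1727) (14.9917, 36.4294) (33, 44.0295) (33, 55.3841)]  |A|=362.9242
8. canonical 5-gon: [(16.0714, 61.5897) (11.7969, 44.1727) (14.9917, 36.4294) (33, 44.0295) (33, 55.3841)]
9. shoelace: 362.9242

Area of P2's cell: 362.9242 (5 vertices)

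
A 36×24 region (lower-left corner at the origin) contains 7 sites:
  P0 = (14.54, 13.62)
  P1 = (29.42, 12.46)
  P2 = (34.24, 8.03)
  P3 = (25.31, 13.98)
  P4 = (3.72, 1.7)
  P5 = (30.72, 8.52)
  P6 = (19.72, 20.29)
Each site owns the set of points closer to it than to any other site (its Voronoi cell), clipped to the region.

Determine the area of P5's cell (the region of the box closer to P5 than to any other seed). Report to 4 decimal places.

Area of P5's cell: 100.8662

1. box [0,36]×[0,24]: [(0, 0) (36, 0) (36, 24) (0, 24)]
2. ⊥bis P5·P0 via (22.63,11.07): [(19.1407, 0) (36, 0) (36, 24) (26.7056, 24)]  |A|=313.8446
3. ⊥bis P5·P1 via (30.07,10.49): [(21.5624, 7.6829) (19.1407, 0) (36, 0) (36, 12.4466)]  |A|=154.614
4. ⊥bis P5·P2 via (32.48,8.275): [(32.9192, 11.4301) (21.5624, 7.6829) (19.1407, 0) (31.3281, 0)]  |A|=108.741
5. ⊥bis P5·P3 via (28.015,11.25): [(32.9192, 11.4301) (25.8391, 9.094) (20.2669, 3.5728) (19.1407, 0) (31.3281, 0)]  |A|=100.8662
6. ⊥bis P5·P4 via (17.22,5.11): [(32.9192, 11.4301) (25.8391, 9.094) (20.2669, 3.5728) (19.1407, 0) (31.3281, 0)]  |A|=100.8662
7. ⊥bis P5·P6 via (25.22,14.405): [(32.9192, 11.4301) (25.8391, 9.094) (20.2669, 3.5728) (19.1407, 0) (31.3281, 0)]  |A|=100.8662
8. canonical 5-gon: [(32.9192, 11.4301) (25.8391, 9.094) (20.2669, 3.5728) (19.1407, 0) (31.3281, 0)]
9. shoelace: 100.8662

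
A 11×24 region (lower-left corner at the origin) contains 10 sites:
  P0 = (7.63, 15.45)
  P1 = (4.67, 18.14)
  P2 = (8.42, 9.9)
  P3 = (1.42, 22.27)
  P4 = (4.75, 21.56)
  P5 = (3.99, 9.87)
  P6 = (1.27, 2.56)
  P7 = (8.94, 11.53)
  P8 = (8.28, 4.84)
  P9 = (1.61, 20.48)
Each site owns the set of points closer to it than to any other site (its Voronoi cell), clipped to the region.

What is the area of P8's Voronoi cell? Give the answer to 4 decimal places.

1. box [0,11]×[0,24]: [(0, 0) (11, 0) (11, 24) (0, 24)]
2. ⊥bis P8·P0 via (7.955,10.145): [(0, 9.6577) (0, 0) (11, 0) (11, 10.3315)]  |A|=109.9406
3. ⊥bis P8·P1 via (6.475,11.49): [(0, 9.6577) (0, 0) (11, 0) (11, 10.3315)]  |A|=109.9406
4. ⊥bis P8·P2 via (8.35,7.37): [(0, 7.601) (0, 0) (11, 0) (11, 7.2967)]  |A|=81.9374
5. ⊥bis P8·P3 via (4.85,13.555): [(0, 7.601) (0, 0) (11, 0) (11, 7.2967)]  |A|=81.9374
6. ⊥bis P8·P4 via (6.515,13.2): [(0, 7.601) (0, 0) (11, 0) (11, 7.2967)]  |A|=81.9374
7. ⊥bis P8·P5 via (6.135,7.355): [(6.2216, 7.4289) (0, 2.1226) (0, 0) (11, 0) (11, 7.2967)]  |A|=64.8949
8. ⊥bis P8·P6 via (4.775,3.7): [(6.2216, 7.4289) (4.1397, 5.6532) (5.9784, 0) (11, 0) (11, 7.2967)]  |A|=43.6027
9. ⊥bis P8·P7 via (8.61,8.185): [(6.2216, 7.4289) (4.1397, 5.6532) (5.9784, 0) (11, 0) (11, 7.2967)]  |A|=43.6027
10. ⊥bis P8·P9 via (4.945,12.66): [(6.2216, 7.4289) (4.1397, 5.6532) (5.9784, 0) (11, 0) (11, 7.2967)]  |A|=43.6027
11. canonical 5-gon: [(6.2216, 7.4289) (4.1397, 5.6532) (5.9784, 0) (11, 0) (11, 7.2967)]
12. shoelace: 43.6027

Area of P8's cell: 43.6027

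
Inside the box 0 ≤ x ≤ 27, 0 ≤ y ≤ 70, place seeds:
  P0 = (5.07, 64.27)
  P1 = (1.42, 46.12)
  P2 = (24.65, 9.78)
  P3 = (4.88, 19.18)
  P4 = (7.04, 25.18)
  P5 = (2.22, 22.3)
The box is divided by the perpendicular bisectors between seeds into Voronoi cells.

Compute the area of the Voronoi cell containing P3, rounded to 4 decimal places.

1. box [0,27]×[0,70]: [(0, 0) (27, 0) (27, 70) (0, 70)]
2. ⊥bis P3·P0 via (4.975,41.725): [(0, 41.746) (0, 0) (27, 0) (27, 41.6322)]  |A|=1125.6051
3. ⊥bis P3·P1 via (3.15,32.65): [(0, 32.2454) (0, 0) (27, 0) (27, 35.7131)]  |A|=917.4408
4. ⊥bis P3·P2 via (14.765,14.48): [(24.7215, 35.4205) (0, 32.2454) (0, 0) (7.8802, 0)]  |A|=538.1392
5. ⊥bis P3·P4 via (5.96,22.18): [(16.6042, 18.3481) (0, 24.3256) (0, 0) (7.8802, 0)]  |A|=274.2467
6. ⊥bis P3·P5 via (3.55,20.74): [(16.6042, 18.3481) (5.4531, 22.3625) (0, 17.7134) (0, 0) (7.8802, 0)]  |A|=256.2182
7. canonical 5-gon: [(16.6042, 18.3481) (5.4531, 22.3625) (0, 17.7134) (0, 0) (7.8802, 0)]
8. shoelace: 256.2182

Area of P3's cell: 256.2182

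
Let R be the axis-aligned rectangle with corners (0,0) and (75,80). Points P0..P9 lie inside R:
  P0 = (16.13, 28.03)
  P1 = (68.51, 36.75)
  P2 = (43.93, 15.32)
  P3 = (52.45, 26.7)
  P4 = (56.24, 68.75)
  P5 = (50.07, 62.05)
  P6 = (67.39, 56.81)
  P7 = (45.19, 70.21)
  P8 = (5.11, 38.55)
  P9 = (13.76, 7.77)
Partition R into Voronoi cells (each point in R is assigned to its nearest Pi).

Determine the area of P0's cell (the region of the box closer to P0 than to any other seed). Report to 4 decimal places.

1. box [0,75]×[0,80]: [(0, 0) (75, 0) (75, 80) (0, 80)]
2. ⊥bis P0·P1 via (42.32,32.39): [(0, 0) (47.7121, 0) (34.3941, 80) (0, 80)]  |A|=3284.2496
3. ⊥bis P0·P2 via (30.03,21.675): [(0, 0) (20.1203, 0) (40.3471, 44.2411) (34.3941, 80) (0, 80)]  |A|=2673.9033
4. ⊥bis P0·P3 via (34.29,27.365): [(0, 0) (20.1203, 0) (34.4344, 31.3086) (35.8887, 71.0222) (34.3941, 80) (0, 80)]  |A|=2565.9001
5. ⊥bis P0·P4 via (36.185,48.39): [(0, 0) (20.1203, 0) (34.4344, 31.3086) (35.0991, 49.4596) (4.0943, 80) (0, 80)]  |A|=2083.5586
6. ⊥bis P0·P5 via (33.1,45.04): [(0, 78.0622) (0, 0) (20.1203, 0) (34.4344, 31.3086) (34.8725, 43.2717)]  |A|=1875.1936
7. ⊥bis P0·P6 via (41.76,42.42): [(0, 78.0622) (0, 0) (20.1203, 0) (34.4344, 31.3086) (34.8725, 43.2717)]  |A|=1875.1936
8. ⊥bis P0·P7 via (30.66,49.12): [(25.3287, 52.793) (0, 70.2433) (0, 0) (20.1203, 0) (34.4344, 31.3086) (34.8725, 43.2717)]  |A|=1776.1722
9. ⊥bis P0·P8 via (10.62,33.29): [(27.3311, 50.7953) (0, 22.1652) (0, 0) (20.1203, 0) (34.4344, 31.3086) (34.8725, 43.2717)]  |A|=1111.3318
10. ⊥bis P0·P9 via (14.945,17.9): [(27.3311, 50.7953) (0, 22.1652) (0, 19.6483) (27.6259, 16.4166) (34.4344, 31.3086) (34.8725, 43.2717)]  |A|=674.778
11. canonical 6-gon: [(27.3311, 50.7953) (0, 22.1652) (0, 19.6483) (27.6259, 16.4166) (34.4344, 31.3086) (34.8725, 43.2717)]
12. shoelace: 674.778

Area of P0's cell: 674.7780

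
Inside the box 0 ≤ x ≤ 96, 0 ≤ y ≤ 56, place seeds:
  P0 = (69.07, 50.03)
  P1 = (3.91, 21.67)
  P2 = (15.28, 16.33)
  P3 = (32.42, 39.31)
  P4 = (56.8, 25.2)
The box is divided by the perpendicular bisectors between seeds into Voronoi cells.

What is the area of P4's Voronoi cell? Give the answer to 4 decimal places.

Area of P4's cell: 1866.8893

1. box [0,96]×[0,56]: [(0, 0) (96, 0) (96, 56) (0, 56)]
2. ⊥bis P4·P0 via (62.935,37.615): [(0, 0) (96, 0) (96, 21.2756) (25.7305, 56) (0, 56)]  |A|=4155.9661
3. ⊥bis P4·P1 via (30.355,23.435): [(31.9191, 0) (96, 0) (96, 21.2756) (28.2651, 54.7475)]  |A|=2474.6831
4. ⊥bis P4·P2 via (36.04,20.765): [(40.4761, 0) (96, 0) (96, 21.2756) (28.8411, 54.4629)]  |A|=2226.4195
5. ⊥bis P4·P3 via (44.61,32.255): [(36.5577, 18.3418) (40.4761, 0) (96, 0) (96, 21.2756) (51.0976, 43.4646)]  |A|=1866.8893
6. canonical 5-gon: [(36.5577, 18.3418) (40.4761, 0) (96, 0) (96, 21.2756) (51.0976, 43.4646)]
7. shoelace: 1866.8893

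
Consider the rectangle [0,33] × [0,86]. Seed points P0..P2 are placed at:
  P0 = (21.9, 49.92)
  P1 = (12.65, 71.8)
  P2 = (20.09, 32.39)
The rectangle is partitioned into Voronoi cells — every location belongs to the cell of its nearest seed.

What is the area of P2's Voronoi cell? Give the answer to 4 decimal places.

1. box [0,33]×[0,86]: [(0, 0) (33, 0) (33, 86) (0, 86)]
2. ⊥bis P2·P0 via (20.995,41.155): [(0, 43.3228) (0, 0) (33, 0) (33, 39.9155)]  |A|=1373.4308
3. ⊥bis P2·P1 via (16.37,52.095): [(0, 43.3228) (0, 0) (33, 0) (33, 39.9155)]  |A|=1373.4308
4. canonical 4-gon: [(0, 43.3228) (0, 0) (33, 0) (33, 39.9155)]
5. shoelace: 1373.4308

Area of P2's cell: 1373.4308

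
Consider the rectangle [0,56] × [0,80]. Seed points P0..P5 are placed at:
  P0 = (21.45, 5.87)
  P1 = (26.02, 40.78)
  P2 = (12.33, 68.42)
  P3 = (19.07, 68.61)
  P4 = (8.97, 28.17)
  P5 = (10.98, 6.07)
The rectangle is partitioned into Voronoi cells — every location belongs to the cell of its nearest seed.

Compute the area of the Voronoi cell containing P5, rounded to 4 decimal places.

1. box [0,56]×[0,80]: [(0, 0) (56, 0) (56, 80) (0, 80)]
2. ⊥bis P5·P0 via (16.215,5.97): [(0, 0) (16.101, 0) (17.6291, 80) (0, 80)]  |A|=1349.2038
3. ⊥bis P5·P1 via (18.5,23.425): [(0, 31.4411) (0, 0) (16.101, 0) (16.5644, 24.2637)]  |A|=455.7368
4. ⊥bis P5·P2 via (11.655,37.245): [(0, 31.4411) (0, 0) (16.101, 0) (16.5644, 24.2637)]  |A|=455.7368
5. ⊥bis P5·P3 via (15.025,37.34): [(0, 31.4411) (0, 0) (16.101, 0) (16.5644, 24.2637)]  |A|=455.7368
6. ⊥bis P5·P4 via (9.975,17.12): [(0, 16.2128) (0, 0) (16.101, 0) (16.4392, 17.7079)]  |A|=275.8199
7. canonical 4-gon: [(0, 16.2128) (0, 0) (16.101, 0) (16.4392, 17.7079)]
8. shoelace: 275.8199

Area of P5's cell: 275.8199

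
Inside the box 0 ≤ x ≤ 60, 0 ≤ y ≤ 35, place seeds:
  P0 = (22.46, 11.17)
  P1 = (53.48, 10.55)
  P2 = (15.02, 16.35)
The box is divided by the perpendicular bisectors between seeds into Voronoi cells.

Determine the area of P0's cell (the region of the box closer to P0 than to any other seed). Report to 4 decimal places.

1. box [0,60]×[0,35]: [(0, 0) (60, 0) (60, 35) (0, 35)]
2. ⊥bis P0·P1 via (37.97,10.86): [(0, 0) (37.7529, 0) (38.4525, 35) (0, 35)]  |A|=1333.595
3. ⊥bis P0·P2 via (18.74,13.76): [(9.1598, 0) (37.7529, 0) (38.4525, 35) (33.5281, 35)]  |A|=586.5576
4. canonical 4-gon: [(9.1598, 0) (37.7529, 0) (38.4525, 35) (33.5281, 35)]
5. shoelace: 586.5576

Area of P0's cell: 586.5576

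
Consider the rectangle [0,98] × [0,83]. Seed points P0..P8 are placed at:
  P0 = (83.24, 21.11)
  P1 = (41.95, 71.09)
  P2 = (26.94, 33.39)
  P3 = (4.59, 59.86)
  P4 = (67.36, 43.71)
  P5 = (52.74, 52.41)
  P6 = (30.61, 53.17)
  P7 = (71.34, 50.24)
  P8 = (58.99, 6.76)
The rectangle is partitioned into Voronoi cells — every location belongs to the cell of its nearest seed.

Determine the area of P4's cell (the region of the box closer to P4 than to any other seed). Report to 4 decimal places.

Area of P4's cell: 477.8425

1. box [0,98]×[0,83]: [(0, 0) (98, 0) (98, 83) (0, 83)]
2. ⊥bis P4·P0 via (75.3,32.41): [(0, 0) (29.1749, 0) (98, 48.3603) (98, 83) (0, 83)]  |A|=6469.8008
3. ⊥bis P4·P1 via (54.655,57.4): [(0, 6.6774) (0, 0) (29.1749, 0) (98, 48.3603) (98, 83) (82.2397, 83)]  |A|=3331.4277
4. ⊥bis P4·P2 via (47.15,38.55): [(44.6968, 48.1583) (52.7612, 16.573) (98, 48.3603) (98, 83) (82.2397, 83)]  |A|=2040.3752
5. ⊥bis P4·P3 via (35.975,51.785): [(44.6968, 48.1583) (52.7612, 16.573) (98, 48.3603) (98, 83) (82.2397, 83)]  |A|=2040.3752
6. ⊥bis P4·P5 via (60.05,48.06): [(79.1178, 80.1027) (49.324, 30.0353) (52.7612, 16.573) (98, 48.3603) (98, 83) (82.2397, 83)]  |A|=1654.5636
7. ⊥bis P4·P6 via (48.985,48.44): [(79.1178, 80.1027) (49.324, 30.0353) (52.7612, 16.573) (98, 48.3603) (98, 83) (82.2397, 83)]  |A|=1654.5636
8. ⊥bis P4·P7 via (69.35,46.975): [(62.0515, 51.4234) (49.324, 30.0353) (52.7612, 16.573) (83.6363, 38.2676)]  |A|=559.6604
9. ⊥bis P4·P8 via (63.175,25.235): [(62.0515, 51.4234) (49.324, 30.0353) (49.7746, 28.2705) (64.6222, 24.9072) (83.6363, 38.2676)]  |A|=477.8425
10. canonical 5-gon: [(62.0515, 51.4234) (49.324, 30.0353) (49.7746, 28.2705) (64.6222, 24.9072) (83.6363, 38.2676)]
11. shoelace: 477.8425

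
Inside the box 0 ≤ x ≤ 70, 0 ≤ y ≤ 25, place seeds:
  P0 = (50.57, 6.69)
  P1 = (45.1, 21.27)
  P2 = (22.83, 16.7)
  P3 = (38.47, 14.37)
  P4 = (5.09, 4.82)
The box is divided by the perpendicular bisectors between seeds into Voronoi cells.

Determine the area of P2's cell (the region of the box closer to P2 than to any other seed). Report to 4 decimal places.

Area of P2's cell: 435.0771

1. box [0,70]×[0,25]: [(0, 0) (70, 0) (70, 25) (0, 25)]
2. ⊥bis P2·P0 via (36.7,11.695): [(0, 0) (32.4799, 0) (41.5011, 25) (0, 25)]  |A|=924.7621
3. ⊥bis P2·P1 via (33.965,18.985): [(0, 0) (32.4799, 0) (35.9101, 9.5061) (32.7307, 25) (0, 25)]  |A|=856.818
4. ⊥bis P2·P3 via (30.65,15.535): [(0, 0) (28.3356, 0) (32.0601, 25) (0, 25)]  |A|=754.9464
5. ⊥bis P2·P4 via (13.96,10.76): [(21.1657, 0) (28.3356, 0) (32.0601, 25) (4.4239, 25)]  |A|=435.0771
6. canonical 4-gon: [(21.1657, 0) (28.3356, 0) (32.0601, 25) (4.4239, 25)]
7. shoelace: 435.0771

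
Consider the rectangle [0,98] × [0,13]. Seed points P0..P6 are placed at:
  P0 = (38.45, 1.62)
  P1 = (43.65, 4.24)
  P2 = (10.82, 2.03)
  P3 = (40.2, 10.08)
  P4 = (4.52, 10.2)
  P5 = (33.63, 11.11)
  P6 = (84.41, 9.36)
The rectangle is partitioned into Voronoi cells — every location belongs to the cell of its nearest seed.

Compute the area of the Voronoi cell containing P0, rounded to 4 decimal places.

1. box [0,98]×[0,13]: [(0, 0) (98, 0) (98, 13) (0, 13)]
2. ⊥bis P0·P1 via (41.05,2.93): [(0, 0) (42.5263, 0) (35.9763, 13) (0, 13)]  |A|=510.2665
3. ⊥bis P0·P2 via (24.635,1.825): [(24.6079, 0) (42.5263, 0) (35.9763, 13) (24.8008, 13)]  |A|=189.1097
4. ⊥bis P0·P3 via (39.325,5.85): [(24.7395, 8.8671) (24.6079, 0) (42.5263, 0) (39.6083, 5.7914)]  |A|=118.01
5. ⊥bis P0·P4 via (21.485,5.91): [(24.7395, 8.8671) (24.6079, 0) (42.5263, 0) (39.6083, 5.7914)]  |A|=118.01
6. ⊥bis P0·P5 via (36.04,6.365): [(36.2702, 6.4819) (24.6163, 0.5629) (24.6079, 0) (42.5263, 0) (39.6083, 5.7914)]  |A|=69.9863
7. ⊥bis P0·P6 via (61.43,5.49): [(36.2702, 6.4819) (24.6163, 0.5629) (24.6079, 0) (42.5263, 0) (39.6083, 5.7914)]  |A|=69.9863
8. canonical 5-gon: [(36.2702, 6.4819) (24.6163, 0.5629) (24.6079, 0) (42.5263, 0) (39.6083, 5.7914)]
9. shoelace: 69.9863

Area of P0's cell: 69.9863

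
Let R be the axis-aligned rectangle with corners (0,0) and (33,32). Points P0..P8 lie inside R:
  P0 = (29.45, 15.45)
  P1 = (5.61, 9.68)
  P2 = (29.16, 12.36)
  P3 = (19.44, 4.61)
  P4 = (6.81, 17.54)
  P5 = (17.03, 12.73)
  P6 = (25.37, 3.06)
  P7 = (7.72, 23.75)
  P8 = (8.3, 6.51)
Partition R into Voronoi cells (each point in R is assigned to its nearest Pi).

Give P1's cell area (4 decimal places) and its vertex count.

Area of P1's cell: 75.4909 (4 vertices)

1. box [0,33]×[0,32]: [(0, 0) (33, 0) (33, 32) (0, 32)]
2. ⊥bis P1·P0 via (17.53,12.565): [(0, 0) (20.5711, 0) (12.8261, 32) (0, 32)]  |A|=534.356
3. ⊥bis P1·P2 via (17.385,11.02): [(0, 0) (18.6391, 0) (16.9245, 15.0669) (12.8261, 32) (0, 32)]  |A|=519.8012
4. ⊥bis P1·P3 via (12.525,7.145): [(0, 0) (9.9057, 0) (16.3298, 17.5238) (12.8261, 32) (0, 32)]  |A|=440.9065
5. ⊥bis P1·P4 via (6.21,13.61): [(0, 14.5581) (0, 0) (9.9057, 0) (14.4347, 12.3543)]  |A|=166.2599
6. ⊥bis P1·P5 via (11.32,11.205): [(10.8676, 12.8989) (0, 14.5581) (0, 0) (9.9057, 0) (12.4552, 6.9546)]  |A|=156.0901
7. ⊥bis P1·P6 via (15.49,6.37): [(10.8676, 12.8989) (0, 14.5581) (0, 0) (9.9057, 0) (12.4552, 6.9546)]  |A|=156.0901
8. ⊥bis P1·P7 via (6.665,16.715): [(10.8676, 12.8989) (0, 14.5581) (0, 0) (9.9057, 0) (12.4552, 6.9546)]  |A|=156.0901
9. ⊥bis P1·P8 via (6.955,8.095): [(11.1907, 11.6893) (10.8676, 12.8989) (0, 14.5581) (0, 2.1931)]  |A|=75.4909
10. canonical 4-gon: [(11.1907, 11.6893) (10.8676, 12.8989) (0, 14.5581) (0, 2.1931)]
11. shoelace: 75.4909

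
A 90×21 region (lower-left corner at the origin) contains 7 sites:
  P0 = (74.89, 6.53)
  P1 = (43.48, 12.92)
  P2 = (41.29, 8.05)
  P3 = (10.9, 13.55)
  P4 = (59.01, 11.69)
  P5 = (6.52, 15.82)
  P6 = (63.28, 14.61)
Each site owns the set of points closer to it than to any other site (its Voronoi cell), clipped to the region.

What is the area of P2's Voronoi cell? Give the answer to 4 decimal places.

1. box [0,90]×[0,21]: [(0, 0) (90, 0) (90, 21) (0, 21)]
2. ⊥bis P2·P0 via (58.09,7.29): [(0, 0) (57.7602, 0) (58.7102, 21) (0, 21)]  |A|=1222.9395
3. ⊥bis P2·P1 via (42.385,10.485): [(0, 0) (57.7602, 0) (57.9185, 3.4997) (19.0023, 21) (0, 21)]  |A|=875.4894
4. ⊥bis P2·P3 via (26.095,10.8): [(24.1404, 0) (57.7602, 0) (57.9185, 3.4997) (27.2683, 17.2829)]  |A|=345.2477
5. ⊥bis P2·P4 via (50.15,9.87): [(24.1404, 0) (52.1775, 0) (50.8011, 6.7003) (27.2683, 17.2829)]  |A|=313.8368
6. ⊥bis P2·P5 via (23.905,11.935): [(24.1404, 0) (52.1775, 0) (50.8011, 6.7003) (27.2683, 17.2829)]  |A|=313.8368
7. ⊥bis P2·P6 via (52.285,11.33): [(24.1404, 0) (52.1775, 0) (50.8011, 6.7003) (27.2683, 17.2829)]  |A|=313.8368
8. canonical 4-gon: [(24.1404, 0) (52.1775, 0) (50.8011, 6.7003) (27.2683, 17.2829)]
9. shoelace: 313.8368

Area of P2's cell: 313.8368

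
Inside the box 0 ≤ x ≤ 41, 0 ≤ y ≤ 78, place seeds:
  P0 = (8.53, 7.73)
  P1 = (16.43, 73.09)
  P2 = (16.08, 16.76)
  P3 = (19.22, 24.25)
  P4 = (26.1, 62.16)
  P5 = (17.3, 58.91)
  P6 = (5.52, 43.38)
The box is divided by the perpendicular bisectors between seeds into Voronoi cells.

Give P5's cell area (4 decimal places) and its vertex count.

1. box [0,41]×[0,78]: [(0, 0) (41, 0) (41, 78) (0, 78)]
2. ⊥bis P5·P0 via (12.915,33.32): [(0, 35.5331) (41, 28.5075) (41, 78) (0, 78)]  |A|=1885.1691
3. ⊥bis P5·P1 via (16.865,66): [(0, 64.9653) (0, 35.5331) (41, 28.5075) (41, 67.4808)]  |A|=1402.313
4. ⊥bis P5·P2 via (16.69,37.835): [(0, 64.9653) (0, 38.3181) (41, 37.1314) (41, 67.4808)]  |A|=1168.4303
5. ⊥bis P5·P3 via (18.26,41.58): [(0, 64.9653) (0, 40.5685) (41, 42.8397) (41, 67.4808)]  |A|=1005.2764
6. ⊥bis P5·P4 via (21.7,60.535): [(19.6193, 66.169) (0, 64.9653) (0, 40.5685) (28.4911, 42.1468)]  |A|=588.5346
7. ⊥bis P5·P6 via (11.41,51.145): [(19.6193, 66.169) (0, 64.9653) (0, 59.7998) (23.6279, 41.8774) (28.4911, 42.1468)]  |A|=361.3365
8. canonical 5-gon: [(19.6193, 66.169) (0, 64.9653) (0, 59.7998) (23.6279, 41.8774) (28.4911, 42.1468)]
9. shoelace: 361.3365

Area of P5's cell: 361.3365 (5 vertices)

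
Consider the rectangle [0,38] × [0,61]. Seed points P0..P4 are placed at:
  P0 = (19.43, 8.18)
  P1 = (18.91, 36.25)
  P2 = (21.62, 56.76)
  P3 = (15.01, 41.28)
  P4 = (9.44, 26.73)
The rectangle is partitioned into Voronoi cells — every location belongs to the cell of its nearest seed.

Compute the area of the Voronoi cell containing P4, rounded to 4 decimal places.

Area of P4's cell: 381.5317

1. box [0,38]×[0,61]: [(0, 0) (38, 0) (38, 61) (0, 61)]
2. ⊥bis P4·P0 via (14.435,17.455): [(0, 9.6811) (38, 30.1458) (38, 61) (0, 61)]  |A|=1561.2887
3. ⊥bis P4·P1 via (14.175,31.49): [(0, 45.5906) (0, 9.6811) (23.4198, 22.2937)]  |A|=420.4964
4. ⊥bis P4·P2 via (15.53,41.745): [(0, 45.5906) (0, 9.6811) (23.4198, 22.2937)]  |A|=420.4964
5. ⊥bis P4·P3 via (12.225,34.005): [(11.285, 34.3649) (0, 38.6849) (0, 9.6811) (23.4198, 22.2937)]  |A|=381.5317
6. canonical 4-gon: [(11.285, 34.3649) (0, 38.6849) (0, 9.6811) (23.4198, 22.2937)]
7. shoelace: 381.5317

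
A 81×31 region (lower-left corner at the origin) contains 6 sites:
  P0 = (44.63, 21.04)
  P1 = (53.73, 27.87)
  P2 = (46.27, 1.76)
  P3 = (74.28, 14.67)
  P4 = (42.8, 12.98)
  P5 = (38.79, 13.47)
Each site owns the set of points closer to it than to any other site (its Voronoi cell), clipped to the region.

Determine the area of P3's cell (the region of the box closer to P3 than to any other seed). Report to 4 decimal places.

Area of P3's cell: 556.2850

1. box [0,81]×[0,31]: [(0, 0) (81, 0) (81, 31) (0, 31)]
2. ⊥bis P3·P0 via (59.455,17.855): [(55.619, 0) (81, 0) (81, 31) (62.2791, 31)]  |A|=683.5794
3. ⊥bis P3·P1 via (64.005,21.27): [(58.2708, 12.3428) (55.619, 0) (81, 0) (81, 31) (70.2549, 31)]  |A|=609.176
4. ⊥bis P3·P2 via (60.275,8.215): [(58.33, 12.435) (64.0613, 0) (81, 0) (81, 31) (70.2549, 31)]  |A|=556.4427
5. ⊥bis P3·P4 via (58.54,13.825): [(58.5927, 12.844) (58.6521, 11.736) (64.0613, 0) (81, 0) (81, 31) (70.2549, 31)]  |A|=556.285
6. ⊥bis P3·P5 via (56.535,14.07): [(58.5927, 12.844) (58.6521, 11.736) (64.0613, 0) (81, 0) (81, 31) (70.2549, 31)]  |A|=556.285
7. canonical 6-gon: [(58.5927, 12.844) (58.6521, 11.736) (64.0613, 0) (81, 0) (81, 31) (70.2549, 31)]
8. shoelace: 556.285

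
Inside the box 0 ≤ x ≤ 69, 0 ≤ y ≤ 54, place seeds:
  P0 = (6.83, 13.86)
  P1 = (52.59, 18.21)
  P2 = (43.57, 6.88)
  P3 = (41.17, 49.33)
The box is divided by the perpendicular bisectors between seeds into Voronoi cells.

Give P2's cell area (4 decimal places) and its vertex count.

1. box [0,69]×[0,54]: [(0, 0) (69, 0) (69, 54) (0, 54)]
2. ⊥bis P2·P0 via (25.2,10.37): [(23.2299, 0) (69, 0) (69, 54) (33.489, 54)]  |A|=2194.5909
3. ⊥bis P2·P1 via (48.08,12.545): [(28.5649, 28.0813) (23.2299, 0) (63.8377, 0)]  |A|=570.1614
4. ⊥bis P2·P3 via (42.37,28.105): [(29.4525, 27.3747) (28.4195, 27.3163) (23.2299, 0) (63.8377, 0)]  |A|=569.7705
5. canonical 4-gon: [(29.4525, 27.3747) (28.4195, 27.3163) (23.2299, 0) (63.8377, 0)]
6. shoelace: 569.7705

Area of P2's cell: 569.7705 (4 vertices)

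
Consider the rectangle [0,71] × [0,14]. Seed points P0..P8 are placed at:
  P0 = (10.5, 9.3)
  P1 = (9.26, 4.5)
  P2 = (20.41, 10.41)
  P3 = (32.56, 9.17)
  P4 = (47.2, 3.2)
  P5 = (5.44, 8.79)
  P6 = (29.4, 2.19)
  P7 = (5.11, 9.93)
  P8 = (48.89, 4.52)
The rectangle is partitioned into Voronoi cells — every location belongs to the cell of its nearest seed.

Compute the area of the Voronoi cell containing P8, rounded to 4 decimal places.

1. box [0,71]×[0,14]: [(0, 0) (71, 0) (71, 14) (0, 14)]
2. ⊥bis P8·P0 via (29.695,6.91): [(28.8346, 0) (71, 0) (71, 14) (30.5778, 14)]  |A|=578.1131
3. ⊥bis P8·P1 via (29.075,4.51): [(29.0763, 1.941) (29.0773, 0) (71, 0) (71, 14) (30.5778, 14)]  |A|=577.8776
4. ⊥bis P8·P2 via (34.65,7.465): [(33.1061, 0) (71, 0) (71, 14) (36.0015, 14)]  |A|=510.2463
5. ⊥bis P8·P3 via (40.725,6.845): [(38.7759, 0) (71, 0) (71, 14) (42.7624, 14)]  |A|=423.2321
6. ⊥bis P8·P4 via (48.045,3.86): [(42.0578, 11.5255) (51.0599, 0) (71, 0) (71, 14) (42.7624, 14)]  |A|=352.4425
7. ⊥bis P8·P5 via (27.165,6.655): [(42.0578, 11.5255) (51.0599, 0) (71, 0) (71, 14) (42.7624, 14)]  |A|=352.4425
8. ⊥bis P8·P6 via (39.145,3.355): [(42.0578, 11.5255) (51.0599, 0) (71, 0) (71, 14) (42.7624, 14)]  |A|=352.4425
9. ⊥bis P8·P7 via (27,7.225): [(42.0578, 11.5255) (51.0599, 0) (71, 0) (71, 14) (42.7624, 14)]  |A|=352.4425
10. canonical 5-gon: [(42.0578, 11.5255) (51.0599, 0) (71, 0) (71, 14) (42.7624, 14)]
11. shoelace: 352.4425

Area of P8's cell: 352.4425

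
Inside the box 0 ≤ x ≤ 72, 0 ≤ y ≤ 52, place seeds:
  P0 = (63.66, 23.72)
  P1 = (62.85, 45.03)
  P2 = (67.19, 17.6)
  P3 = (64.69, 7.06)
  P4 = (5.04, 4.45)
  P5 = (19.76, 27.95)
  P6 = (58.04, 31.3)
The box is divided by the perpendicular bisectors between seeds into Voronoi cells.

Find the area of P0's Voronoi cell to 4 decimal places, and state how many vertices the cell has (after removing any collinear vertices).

Area of P0's cell: 219.1794 (5 vertices)

1. box [0,72]×[0,52]: [(0, 0) (72, 0) (72, 52) (0, 52)]
2. ⊥bis P0·P1 via (63.255,34.375): [(0, 31.9707) (0, 0) (72, 0) (72, 34.7074)]  |A|=2400.4101
3. ⊥bis P0·P2 via (65.425,20.66): [(0, 31.9707) (0, 0) (29.6065, 0) (72, 24.4524) (72, 34.7074)]  |A|=1882.0981
4. ⊥bis P0·P3 via (64.175,15.39): [(0, 31.9707) (0, 11.4224) (55.3415, 14.8439) (72, 24.4524) (72, 34.7074)]  |A|=1346.2939
5. ⊥bis P0·P4 via (34.35,14.085): [(28.1191, 33.0395) (34.5236, 13.5568) (55.3415, 14.8439) (72, 24.4524) (72, 34.7074)]  |A|=714.2532
6. ⊥bis P0·P5 via (41.71,25.835): [(42.4567, 33.5844) (40.5629, 13.9302) (55.3415, 14.8439) (72, 24.4524) (72, 34.7074)]  |A|=513.8459
7. ⊥bis P0·P6 via (60.85,27.51): [(70.4796, 34.6496) (42.7135, 14.0631) (55.3415, 14.8439) (72, 24.4524) (72, 34.7074)]  |A|=219.1794
8. canonical 5-gon: [(70.4796, 34.6496) (42.7135, 14.0631) (55.3415, 14.8439) (72, 24.4524) (72, 34.7074)]
9. shoelace: 219.1794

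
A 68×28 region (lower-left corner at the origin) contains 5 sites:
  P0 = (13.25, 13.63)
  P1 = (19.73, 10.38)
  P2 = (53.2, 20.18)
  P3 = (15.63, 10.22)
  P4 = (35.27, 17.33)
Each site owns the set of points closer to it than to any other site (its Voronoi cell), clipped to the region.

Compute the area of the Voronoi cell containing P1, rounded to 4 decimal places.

Area of P1's cell: 230.7130

1. box [0,68]×[0,28]: [(0, 0) (68, 0) (68, 28) (0, 28)]
2. ⊥bis P1·P0 via (16.49,12.005): [(10.469, 0) (68, 0) (68, 28) (24.5122, 28)]  |A|=1414.2638
3. ⊥bis P1·P2 via (36.465,15.28): [(10.469, 0) (40.939, 0) (32.7406, 28) (24.5122, 28)]  |A|=541.7777
4. ⊥bis P1·P3 via (17.68,10.3): [(17.5324, 14.0833) (18.082, 0) (40.939, 0) (32.7406, 28) (24.5122, 28)]  |A|=488.1698
5. ⊥bis P1·P4 via (27.5,13.855): [(22.7475, 24.4815) (17.5324, 14.0833) (18.082, 0) (33.6964, 0)]  |A|=230.713
6. canonical 4-gon: [(22.7475, 24.4815) (17.5324, 14.0833) (18.082, 0) (33.6964, 0)]
7. shoelace: 230.713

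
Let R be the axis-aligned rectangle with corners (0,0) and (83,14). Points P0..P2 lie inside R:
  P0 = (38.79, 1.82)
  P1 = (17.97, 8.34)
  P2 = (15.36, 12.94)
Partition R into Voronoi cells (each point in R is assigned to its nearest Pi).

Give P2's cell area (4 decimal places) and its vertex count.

1. box [0,83]×[0,14]: [(0, 0) (83, 0) (83, 14) (0, 14)]
2. ⊥bis P2·P0 via (27.075,7.38): [(0, 0) (23.5724, 0) (30.2169, 14) (0, 14)]  |A|=376.5251
3. ⊥bis P2·P1 via (16.665,10.64): [(0, 1.1844) (22.5868, 14) (0, 14)]  |A|=144.7317
4. canonical 3-gon: [(0, 1.1844) (22.5868, 14) (0, 14)]
5. shoelace: 144.7317

Area of P2's cell: 144.7317 (3 vertices)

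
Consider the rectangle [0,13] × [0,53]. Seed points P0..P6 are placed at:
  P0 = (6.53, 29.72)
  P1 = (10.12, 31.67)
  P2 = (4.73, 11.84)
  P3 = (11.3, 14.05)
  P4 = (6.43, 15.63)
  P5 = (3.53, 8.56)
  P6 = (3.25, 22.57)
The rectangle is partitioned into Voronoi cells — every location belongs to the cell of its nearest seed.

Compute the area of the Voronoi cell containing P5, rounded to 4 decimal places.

Area of P5's cell: 115.3090

1. box [0,13]×[0,53]: [(0, 0) (13, 0) (13, 53) (0, 53)]
2. ⊥bis P5·P0 via (5.03,19.14): [(0, 19.8531) (0, 0) (13, 0) (13, 18.01)]  |A|=246.1106
3. ⊥bis P5·P1 via (6.825,20.115): [(0, 19.8531) (0, 0) (13, 0) (13, 18.01)]  |A|=246.1106
4. ⊥bis P5·P2 via (4.13,10.2): [(0, 11.711) (0, 0) (13, 0) (13, 6.9549)]  |A|=121.328
5. ⊥bis P5·P3 via (7.415,11.305): [(9.6131, 8.194) (0, 11.711) (0, 0) (13, 0) (13, 3.4005)]  |A|=115.309
6. ⊥bis P5·P4 via (4.98,12.095): [(9.6131, 8.194) (0, 11.711) (0, 0) (13, 0) (13, 3.4005)]  |A|=115.309
7. ⊥bis P5·P6 via (3.39,15.565): [(9.6131, 8.194) (0, 11.711) (0, 0) (13, 0) (13, 3.4005)]  |A|=115.309
8. canonical 5-gon: [(9.6131, 8.194) (0, 11.711) (0, 0) (13, 0) (13, 3.4005)]
9. shoelace: 115.309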